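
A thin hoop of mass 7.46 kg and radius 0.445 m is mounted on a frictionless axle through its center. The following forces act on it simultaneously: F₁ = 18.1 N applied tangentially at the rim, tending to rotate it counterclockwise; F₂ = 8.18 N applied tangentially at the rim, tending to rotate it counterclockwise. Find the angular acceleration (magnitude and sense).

I = MR² = (7.46)(0.445)² = 1.477 kg·m².
Taking counterclockwise as positive: τ₁ = +(18.1)(0.445) = +8.055 N·m; τ₂ = +(8.18)(0.445) = +3.640 N·m.
Net torque τ = 11.69 N·m.
α = τ/I = 11.69/1.477 = 7.916 rad/s².

α ≈ 7.92 rad/s², counterclockwise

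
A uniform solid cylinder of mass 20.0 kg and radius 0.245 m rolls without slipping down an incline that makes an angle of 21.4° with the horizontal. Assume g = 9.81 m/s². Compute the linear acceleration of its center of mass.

a ≈ 2.39 m/s²

Translation along the incline: Mg sinθ − f = Ma.
Rotation about the center: fR = Iα with I = ½MR². No-slip gives a = αR, so f = (I/R²)a = (1/2)M a.
Substituting: Mg sinθ = (1 + 0.5000)Ma, so a = g sinθ/(1 + 0.5000) = (9.81) sin 21.4° / 1.500 = 2.386 m/s².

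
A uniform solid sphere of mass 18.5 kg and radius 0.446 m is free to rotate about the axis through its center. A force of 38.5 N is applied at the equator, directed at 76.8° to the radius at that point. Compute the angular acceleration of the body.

α ≈ 11.4 rad/s²

I = (2/5)MR² = (2/5)(18.5)(0.446)² = 1.472 kg·m².
Only the tangential component produces torque: τ = F R sinθ = (38.5)(0.446) sin 76.8° = 16.72 N·m.
Newton's second law for rotation, τ = Iα, gives α = τ/I = 16.72/1.472 = 11.36 rad/s².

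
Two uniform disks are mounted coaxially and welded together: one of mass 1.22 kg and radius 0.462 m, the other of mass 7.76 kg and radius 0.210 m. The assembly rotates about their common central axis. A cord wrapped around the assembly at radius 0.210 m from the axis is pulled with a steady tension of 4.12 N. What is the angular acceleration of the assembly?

I = ½M₁R₁² + ½M₂R₂² = ½(1.22)(0.462)² + ½(7.76)(0.210)² = 0.3013 kg·m².
τ = F r = (4.12)(0.210) = 0.8652 N·m.
α = τ/I = 0.8652/0.3013 = 2.871 rad/s².

α ≈ 2.87 rad/s²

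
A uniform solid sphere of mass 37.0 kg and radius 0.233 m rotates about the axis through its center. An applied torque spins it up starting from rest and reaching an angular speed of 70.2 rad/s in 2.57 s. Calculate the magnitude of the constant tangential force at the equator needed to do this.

I = (2/5)MR² = (2/5)(37.0)(0.233)² = 0.8035 kg·m².
α = Δω/Δt = (70.2 − 0)/2.57 = 27.32 rad/s².
The required torque is τ = Iα = (0.8035)(27.32) = 21.95 N·m.
A tangential force at the equator gives τ = FR, so F = τ/R = 21.95/0.233 = 94.19 N.

F ≈ 94.2 N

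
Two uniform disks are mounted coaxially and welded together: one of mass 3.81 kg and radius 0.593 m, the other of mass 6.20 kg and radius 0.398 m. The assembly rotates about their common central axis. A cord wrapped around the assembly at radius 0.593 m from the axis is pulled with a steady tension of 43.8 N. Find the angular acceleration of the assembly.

I = ½M₁R₁² + ½M₂R₂² = ½(3.81)(0.593)² + ½(6.20)(0.398)² = 1.161 kg·m².
τ = F r = (43.8)(0.593) = 25.97 N·m.
α = τ/I = 25.97/1.161 = 22.37 rad/s².

α ≈ 22.4 rad/s²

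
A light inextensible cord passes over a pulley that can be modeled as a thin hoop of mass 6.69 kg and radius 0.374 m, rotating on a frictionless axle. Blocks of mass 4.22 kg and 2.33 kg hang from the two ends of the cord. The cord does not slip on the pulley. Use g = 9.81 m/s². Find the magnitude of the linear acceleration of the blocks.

a ≈ 1.40 m/s²

I = MR² = (6.69)(0.374)² = 0.9358 kg·m².
Heavier block: m₁g − T₁ = m₁a. Lighter block: T₂ − m₂g = m₂a.
Pulley: (T₁ − T₂)R = Iα = I(a/R), so T₁ − T₂ = (I/R²)a = 1·M_p a = 6.690·a.
Adding the three: (m₁ − m₂)g = (m₁ + m₂ + 6.690)a, so a = (4.22 − 2.33)(9.81)/(4.22 + 2.33 + 6.690) = 1.400 m/s².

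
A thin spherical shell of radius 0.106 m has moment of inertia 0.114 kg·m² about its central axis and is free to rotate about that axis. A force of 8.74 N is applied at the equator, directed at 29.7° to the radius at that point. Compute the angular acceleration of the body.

Only the tangential component produces torque: τ = F R sinθ = (8.74)(0.106) sin 29.7° = 0.4590 N·m.
From τ = Iα: α = 0.4590/0.1140 = 4.026 rad/s².

α ≈ 4.03 rad/s²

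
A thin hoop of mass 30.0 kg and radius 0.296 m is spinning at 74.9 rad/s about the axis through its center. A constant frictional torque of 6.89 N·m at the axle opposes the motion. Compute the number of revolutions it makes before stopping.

≈ 170 revolutions

I = MR² = (30.0)(0.296)² = 2.628 kg·m².
The net torque has magnitude 6.89 N·m, opposing ω.
|α| = τ/I = 6.890/2.628 = 2.621 rad/s² (deceleration).
ω² = ω₀² − 2|α|θ with ω = 0 ⇒ θ = ω₀²/(2|α|) = 1070 rad = 170.3 rev.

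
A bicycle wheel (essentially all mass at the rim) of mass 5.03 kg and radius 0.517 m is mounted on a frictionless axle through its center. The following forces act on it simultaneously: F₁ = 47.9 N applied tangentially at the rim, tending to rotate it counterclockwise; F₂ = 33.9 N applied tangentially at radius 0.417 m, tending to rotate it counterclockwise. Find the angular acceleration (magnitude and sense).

I = MR² = (5.03)(0.517)² = 1.344 kg·m².
Taking counterclockwise as positive: τ₁ = +(47.9)(0.517) = +24.76 N·m; τ₂ = +(33.9)(0.417) = +14.14 N·m.
Net torque τ = 38.90 N·m.
α = τ/I = 38.90/1.344 = 28.93 rad/s².

α ≈ 28.9 rad/s², counterclockwise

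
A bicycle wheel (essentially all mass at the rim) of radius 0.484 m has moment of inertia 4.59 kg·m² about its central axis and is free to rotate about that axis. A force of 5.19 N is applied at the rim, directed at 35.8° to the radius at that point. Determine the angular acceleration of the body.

α ≈ 0.320 rad/s²

Only the tangential component produces torque: τ = F R sinθ = (5.19)(0.484) sin 35.8° = 1.469 N·m.
From τ = Iα: α = 1.469/4.590 = 0.3201 rad/s².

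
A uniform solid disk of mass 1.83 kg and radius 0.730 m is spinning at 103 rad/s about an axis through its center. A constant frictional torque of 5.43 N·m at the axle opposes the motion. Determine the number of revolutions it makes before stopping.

≈ 75.8 revolutions

I = ½MR² = (1/2)(1.83)(0.730)² = 0.4876 kg·m².
The net torque has magnitude 5.43 N·m, opposing ω.
|α| = τ/I = 5.430/0.4876 = 11.14 rad/s² (deceleration).
ω² = ω₀² − 2|α|θ with ω = 0 ⇒ θ = ω₀²/(2|α|) = 476.3 rad = 75.81 rev.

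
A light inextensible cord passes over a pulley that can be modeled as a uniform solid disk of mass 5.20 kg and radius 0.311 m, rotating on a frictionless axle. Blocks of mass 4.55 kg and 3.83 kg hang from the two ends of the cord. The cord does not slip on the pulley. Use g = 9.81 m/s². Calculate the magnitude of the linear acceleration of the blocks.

I = ½MR² = (1/2)(5.20)(0.311)² = 0.2515 kg·m².
Heavier block: m₁g − T₁ = m₁a. Lighter block: T₂ − m₂g = m₂a.
Pulley: (T₁ − T₂)R = Iα = I(a/R), so T₁ − T₂ = (I/R²)a = (1/2)M_p a = 2.600·a.
Adding the three: (m₁ − m₂)g = (m₁ + m₂ + 2.600)a, so a = (4.55 − 3.83)(9.81)/(4.55 + 3.83 + 2.600) = 0.6433 m/s².

a ≈ 0.643 m/s²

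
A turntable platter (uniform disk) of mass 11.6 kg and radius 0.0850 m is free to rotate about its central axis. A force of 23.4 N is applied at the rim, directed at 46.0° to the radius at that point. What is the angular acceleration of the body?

α ≈ 34.1 rad/s²

I = ½MR² = (1/2)(11.6)(0.0850)² = 0.04191 kg·m².
Only the tangential component produces torque: τ = F R sinθ = (23.4)(0.0850) sin 46.0° = 1.431 N·m.
Newton's second law for rotation, τ = Iα, gives α = τ/I = 1.431/0.04191 = 34.14 rad/s².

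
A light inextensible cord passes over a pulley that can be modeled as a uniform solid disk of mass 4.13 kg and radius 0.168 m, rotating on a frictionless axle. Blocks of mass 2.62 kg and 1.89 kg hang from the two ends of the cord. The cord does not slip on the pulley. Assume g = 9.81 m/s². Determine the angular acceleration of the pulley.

α ≈ 6.48 rad/s²

I = ½MR² = (1/2)(4.13)(0.168)² = 0.05828 kg·m².
Heavier block: m₁g − T₁ = m₁a. Lighter block: T₂ − m₂g = m₂a.
Pulley: (T₁ − T₂)R = Iα = I(a/R), so T₁ − T₂ = (I/R²)a = (1/2)M_p a = 2.065·a.
Adding the three: (m₁ − m₂)g = (m₁ + m₂ + 2.065)a, so a = (2.62 − 1.89)(9.81)/(2.62 + 1.89 + 2.065) = 1.089 m/s².
α = a/R = 1.089/0.168 = 6.483 rad/s².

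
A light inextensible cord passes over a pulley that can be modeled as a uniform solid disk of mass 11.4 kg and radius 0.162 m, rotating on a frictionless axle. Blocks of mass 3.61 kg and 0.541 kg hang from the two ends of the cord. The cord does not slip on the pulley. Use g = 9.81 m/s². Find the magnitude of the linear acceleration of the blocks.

a ≈ 3.06 m/s²

I = ½MR² = (1/2)(11.4)(0.162)² = 0.1496 kg·m².
Heavier block: m₁g − T₁ = m₁a. Lighter block: T₂ − m₂g = m₂a.
Pulley: (T₁ − T₂)R = Iα = I(a/R), so T₁ − T₂ = (I/R²)a = (1/2)M_p a = 5.700·a.
Adding the three: (m₁ − m₂)g = (m₁ + m₂ + 5.700)a, so a = (3.61 − 0.541)(9.81)/(3.61 + 0.541 + 5.700) = 3.056 m/s².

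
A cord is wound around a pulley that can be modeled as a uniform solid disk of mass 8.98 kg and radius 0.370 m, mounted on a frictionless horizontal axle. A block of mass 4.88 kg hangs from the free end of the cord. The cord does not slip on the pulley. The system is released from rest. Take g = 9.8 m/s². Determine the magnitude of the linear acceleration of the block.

I = ½MR² = (1/2)(8.98)(0.370)² = 0.6147 kg·m².
Block: mg − T = ma. Pulley: TR = Iα. No-slip: a = αR, so T = (I/R²)a = 4.490·a.
Then mg = (m + 4.490)a, so a = (4.88)(9.8)/(4.88 + 4.490) = 5.104 m/s².

a ≈ 5.10 m/s²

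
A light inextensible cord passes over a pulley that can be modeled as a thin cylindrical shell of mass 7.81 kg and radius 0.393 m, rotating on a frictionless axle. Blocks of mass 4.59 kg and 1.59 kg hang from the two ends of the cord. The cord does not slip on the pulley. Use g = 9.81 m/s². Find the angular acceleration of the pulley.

I = MR² = (7.81)(0.393)² = 1.206 kg·m².
Heavier block: m₁g − T₁ = m₁a. Lighter block: T₂ − m₂g = m₂a.
Pulley: (T₁ − T₂)R = Iα = I(a/R), so T₁ − T₂ = (I/R²)a = 1·M_p a = 7.810·a.
Adding the three: (m₁ − m₂)g = (m₁ + m₂ + 7.810)a, so a = (4.59 − 1.59)(9.81)/(4.59 + 1.59 + 7.810) = 2.104 m/s².
α = a/R = 2.104/0.393 = 5.353 rad/s².

α ≈ 5.35 rad/s²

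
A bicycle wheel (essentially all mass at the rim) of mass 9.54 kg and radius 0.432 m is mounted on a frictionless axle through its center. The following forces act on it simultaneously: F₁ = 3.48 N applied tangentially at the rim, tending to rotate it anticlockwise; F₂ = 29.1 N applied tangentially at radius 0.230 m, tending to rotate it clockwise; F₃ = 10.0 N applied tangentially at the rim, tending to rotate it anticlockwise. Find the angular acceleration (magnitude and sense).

I = MR² = (9.54)(0.432)² = 1.780 kg·m².
Taking anticlockwise as positive: τ₁ = +(3.48)(0.432) = +1.503 N·m; τ₂ = −(29.1)(0.230) = −6.693 N·m; τ₃ = +(10.0)(0.432) = +4.320 N·m.
Net torque τ = -0.8696 N·m.
α = τ/I = -0.8696/1.780 = -0.4885 rad/s².

α ≈ 0.488 rad/s², clockwise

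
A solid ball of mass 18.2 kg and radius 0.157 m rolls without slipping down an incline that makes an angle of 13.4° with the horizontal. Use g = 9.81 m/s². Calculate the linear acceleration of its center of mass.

a ≈ 1.62 m/s²

Translation along the incline: Mg sinθ − f = Ma.
Rotation about the center: fR = Iα with I = (2/5)MR². No-slip gives a = αR, so f = (I/R²)a = (2/5)M a.
Substituting: Mg sinθ = (1 + 0.4000)Ma, so a = g sinθ/(1 + 0.4000) = (9.81) sin 13.4° / 1.400 = 1.624 m/s².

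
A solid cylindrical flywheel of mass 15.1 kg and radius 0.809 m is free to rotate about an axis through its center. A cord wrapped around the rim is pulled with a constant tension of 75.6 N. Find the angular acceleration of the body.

α ≈ 12.4 rad/s²

I = ½MR² = (1/2)(15.1)(0.809)² = 4.941 kg·m².
τ = F R = (75.6)(0.809) = 61.16 N·m.
From τ = Iα: α = 61.16/4.941 = 12.38 rad/s².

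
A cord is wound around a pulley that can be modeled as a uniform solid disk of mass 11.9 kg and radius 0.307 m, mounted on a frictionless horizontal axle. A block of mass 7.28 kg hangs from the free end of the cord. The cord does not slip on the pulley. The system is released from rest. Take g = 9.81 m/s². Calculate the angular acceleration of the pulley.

α ≈ 17.6 rad/s²

I = ½MR² = (1/2)(11.9)(0.307)² = 0.5608 kg·m².
Block: mg − T = ma. Pulley: TR = Iα. No-slip: a = αR, so T = (I/R²)a = 5.950·a.
Then mg = (m + 5.950)a, so a = (7.28)(9.81)/(7.28 + 5.950) = 5.398 m/s².
α = a/R = 5.398/0.307 = 17.58 rad/s².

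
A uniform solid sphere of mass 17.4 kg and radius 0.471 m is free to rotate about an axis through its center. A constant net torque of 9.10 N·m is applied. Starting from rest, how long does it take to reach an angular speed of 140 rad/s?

I = (2/5)MR² = (2/5)(17.4)(0.471)² = 1.544 kg·m².
α = τ/I = 9.10/1.544 = 5.894 rad/s².
ω = αt ⇒ t = ω/α = 140/5.894 = 23.75 s.

t ≈ 23.8 s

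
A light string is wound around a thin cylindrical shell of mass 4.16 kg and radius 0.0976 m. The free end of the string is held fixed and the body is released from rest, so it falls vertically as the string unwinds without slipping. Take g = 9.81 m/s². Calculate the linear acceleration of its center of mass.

Translation: Mg − T = Ma. Rotation about the center: TR = Iα with I = MR².
With a = αR: T = (I/R²)a = M a, so Mg = (1 + 1.000)Ma.
a = g/(1 + 1.000) = 9.81/2.000 = 4.905 m/s².

a ≈ 4.91 m/s²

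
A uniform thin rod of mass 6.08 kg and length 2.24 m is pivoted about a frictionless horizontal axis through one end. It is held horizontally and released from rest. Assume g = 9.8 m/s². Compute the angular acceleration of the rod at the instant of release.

α ≈ 6.56 rad/s²

About the pivot, I = (1/3)ML² = (1/3)(6.08)(2.24)² = 10.17 kg·m².
The weight acts at the center, a distance L/2 = 1.120 m from the pivot; τ = Mg(L/2) = 66.73 N·m.
α = τ/I = 66.73/10.17 = 6.562 rad/s².
(Equivalently α = (3g/(2L)) = 6.562 rad/s².)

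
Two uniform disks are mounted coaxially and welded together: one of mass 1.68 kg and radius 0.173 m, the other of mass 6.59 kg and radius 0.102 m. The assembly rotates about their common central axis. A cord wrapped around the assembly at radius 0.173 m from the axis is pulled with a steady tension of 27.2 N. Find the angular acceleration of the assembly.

I = ½M₁R₁² + ½M₂R₂² = ½(1.68)(0.173)² + ½(6.59)(0.102)² = 0.05942 kg·m².
τ = F r = (27.2)(0.173) = 4.706 N·m.
α = τ/I = 4.706/0.05942 = 79.19 rad/s².

α ≈ 79.2 rad/s²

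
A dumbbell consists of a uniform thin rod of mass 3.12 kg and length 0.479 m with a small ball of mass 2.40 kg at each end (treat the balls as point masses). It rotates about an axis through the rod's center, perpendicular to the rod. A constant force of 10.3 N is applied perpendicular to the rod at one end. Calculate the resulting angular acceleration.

I_rod = (1/12)ML² = (1/12)(3.12)(0.479)² = 0.05965 kg·m².
I_balls = 2·m·(L/2)² = 2(2.40)(0.2395)² = 0.2753 kg·m².
Total I = 0.3350 kg·m².
τ = F·(L/2) = (10.3)(0.239) = 2.467 N·m.
α = τ/I = 2.467/0.3350 = 7.364 rad/s².

α ≈ 7.36 rad/s²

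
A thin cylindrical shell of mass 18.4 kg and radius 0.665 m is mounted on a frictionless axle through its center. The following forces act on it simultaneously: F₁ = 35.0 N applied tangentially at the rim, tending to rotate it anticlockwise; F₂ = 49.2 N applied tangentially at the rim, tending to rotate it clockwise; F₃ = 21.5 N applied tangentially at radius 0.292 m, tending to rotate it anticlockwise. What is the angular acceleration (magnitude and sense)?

I = MR² = (18.4)(0.665)² = 8.137 kg·m².
Taking anticlockwise as positive: τ₁ = +(35.0)(0.665) = +23.28 N·m; τ₂ = −(49.2)(0.665) = −32.72 N·m; τ₃ = +(21.5)(0.292) = +6.278 N·m.
Net torque τ = -3.165 N·m.
α = τ/I = -3.165/8.137 = -0.3890 rad/s².

α ≈ 0.389 rad/s², clockwise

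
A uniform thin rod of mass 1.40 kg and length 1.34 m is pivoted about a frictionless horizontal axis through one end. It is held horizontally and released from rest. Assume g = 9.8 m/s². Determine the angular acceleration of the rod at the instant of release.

About the pivot, I = (1/3)ML² = (1/3)(1.40)(1.34)² = 0.8379 kg·m².
The weight acts at the center, a distance L/2 = 0.6700 m from the pivot; τ = Mg(L/2) = 9.192 N·m.
α = τ/I = 9.192/0.8379 = 10.97 rad/s².

α ≈ 11.0 rad/s²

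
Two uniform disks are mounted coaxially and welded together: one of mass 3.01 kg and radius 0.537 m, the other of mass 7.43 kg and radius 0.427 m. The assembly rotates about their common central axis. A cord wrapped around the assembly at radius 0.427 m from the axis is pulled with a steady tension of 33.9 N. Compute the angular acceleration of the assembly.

α ≈ 13.0 rad/s²

I = ½M₁R₁² + ½M₂R₂² = ½(3.01)(0.537)² + ½(7.43)(0.427)² = 1.111 kg·m².
τ = F r = (33.9)(0.427) = 14.48 N·m.
α = τ/I = 14.48/1.111 = 13.02 rad/s².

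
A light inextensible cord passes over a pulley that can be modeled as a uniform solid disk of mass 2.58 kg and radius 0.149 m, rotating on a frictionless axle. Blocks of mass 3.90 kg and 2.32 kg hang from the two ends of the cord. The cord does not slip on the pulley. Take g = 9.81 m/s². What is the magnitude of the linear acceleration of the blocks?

a ≈ 2.06 m/s²

I = ½MR² = (1/2)(2.58)(0.149)² = 0.02864 kg·m².
Heavier block: m₁g − T₁ = m₁a. Lighter block: T₂ − m₂g = m₂a.
Pulley: (T₁ − T₂)R = Iα = I(a/R), so T₁ − T₂ = (I/R²)a = (1/2)M_p a = 1.290·a.
Adding the three: (m₁ − m₂)g = (m₁ + m₂ + 1.290)a, so a = (3.90 − 2.32)(9.81)/(3.90 + 2.32 + 1.290) = 2.064 m/s².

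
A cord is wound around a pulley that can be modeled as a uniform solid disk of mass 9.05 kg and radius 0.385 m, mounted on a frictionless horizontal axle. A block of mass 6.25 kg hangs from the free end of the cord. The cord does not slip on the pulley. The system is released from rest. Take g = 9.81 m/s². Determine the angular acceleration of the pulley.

α ≈ 14.8 rad/s²

I = ½MR² = (1/2)(9.05)(0.385)² = 0.6707 kg·m².
Block: mg − T = ma. Pulley: TR = Iα. No-slip: a = αR, so T = (I/R²)a = 4.525·a.
Then mg = (m + 4.525)a, so a = (6.25)(9.81)/(6.25 + 4.525) = 5.690 m/s².
α = a/R = 5.690/0.385 = 14.78 rad/s².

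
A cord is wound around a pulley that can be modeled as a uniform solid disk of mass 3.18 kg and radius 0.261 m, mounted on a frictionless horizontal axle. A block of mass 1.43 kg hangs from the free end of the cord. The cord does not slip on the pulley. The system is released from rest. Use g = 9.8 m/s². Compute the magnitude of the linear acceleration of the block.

I = ½MR² = (1/2)(3.18)(0.261)² = 0.1083 kg·m².
Block: mg − T = ma. Pulley: TR = Iα. No-slip: a = αR, so T = (I/R²)a = 1.590·a.
Then mg = (m + 1.590)a, so a = (1.43)(9.8)/(1.43 + 1.590) = 4.640 m/s².

a ≈ 4.64 m/s²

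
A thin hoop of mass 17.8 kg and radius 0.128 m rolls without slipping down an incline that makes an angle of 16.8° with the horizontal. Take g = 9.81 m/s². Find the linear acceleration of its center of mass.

a ≈ 1.42 m/s²

Translation along the incline: Mg sinθ − f = Ma.
Rotation about the center: fR = Iα with I = MR². No-slip gives a = αR, so f = (I/R²)a = M a.
Substituting: Mg sinθ = (1 + 1.000)Ma, so a = g sinθ/(1 + 1.000) = (9.81) sin 16.8° / 2.000 = 1.418 m/s².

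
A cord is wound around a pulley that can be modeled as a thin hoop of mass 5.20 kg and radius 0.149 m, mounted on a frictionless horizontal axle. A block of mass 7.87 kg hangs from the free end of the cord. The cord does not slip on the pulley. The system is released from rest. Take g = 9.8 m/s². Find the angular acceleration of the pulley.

α ≈ 39.6 rad/s²

I = MR² = (5.20)(0.149)² = 0.1154 kg·m².
Block: mg − T = ma. Pulley: TR = Iα. No-slip: a = αR, so T = (I/R²)a = 5.200·a.
Then mg = (m + 5.200)a, so a = (7.87)(9.8)/(7.87 + 5.200) = 5.901 m/s².
α = a/R = 5.901/0.149 = 39.60 rad/s².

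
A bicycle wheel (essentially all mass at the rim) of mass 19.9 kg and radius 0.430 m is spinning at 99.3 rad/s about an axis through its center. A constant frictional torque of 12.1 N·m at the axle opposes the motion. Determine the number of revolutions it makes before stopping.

I = MR² = (19.9)(0.430)² = 3.680 kg·m².
The net torque has magnitude 12.1 N·m, opposing ω.
|α| = τ/I = 12.10/3.680 = 3.288 rad/s² (deceleration).
ω² = ω₀² − 2|α|θ with ω = 0 ⇒ θ = ω₀²/(2|α|) = 1499 rad = 238.6 rev.

≈ 239 revolutions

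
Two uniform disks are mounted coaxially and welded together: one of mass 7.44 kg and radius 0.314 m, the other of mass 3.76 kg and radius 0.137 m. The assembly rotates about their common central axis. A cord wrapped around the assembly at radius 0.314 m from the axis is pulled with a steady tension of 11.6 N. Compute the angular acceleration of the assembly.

α ≈ 9.06 rad/s²

I = ½M₁R₁² + ½M₂R₂² = ½(7.44)(0.314)² + ½(3.76)(0.137)² = 0.4021 kg·m².
τ = F r = (11.6)(0.314) = 3.642 N·m.
α = τ/I = 3.642/0.4021 = 9.059 rad/s².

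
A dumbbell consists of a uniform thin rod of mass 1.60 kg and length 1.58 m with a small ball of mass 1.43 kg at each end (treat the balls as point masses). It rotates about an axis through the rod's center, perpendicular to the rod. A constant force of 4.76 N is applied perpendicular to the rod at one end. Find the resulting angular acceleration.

α ≈ 1.78 rad/s²

I_rod = (1/12)ML² = (1/12)(1.60)(1.58)² = 0.3329 kg·m².
I_balls = 2·m·(L/2)² = 2(1.43)(0.7900)² = 1.785 kg·m².
Total I = 2.118 kg·m².
τ = F·(L/2) = (4.76)(0.790) = 3.760 N·m.
α = τ/I = 3.760/2.118 = 1.776 rad/s².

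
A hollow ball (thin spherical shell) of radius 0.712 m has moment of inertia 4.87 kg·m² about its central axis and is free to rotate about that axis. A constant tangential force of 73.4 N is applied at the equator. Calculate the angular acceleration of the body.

τ = F R = (73.4)(0.712) = 52.26 N·m.
From τ = Iα: α = 52.26/4.870 = 10.73 rad/s².

α ≈ 10.7 rad/s²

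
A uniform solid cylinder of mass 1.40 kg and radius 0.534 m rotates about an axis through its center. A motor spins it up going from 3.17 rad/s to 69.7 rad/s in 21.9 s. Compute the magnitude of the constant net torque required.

τ ≈ 0.606 N·m

I = ½MR² = (1/2)(1.40)(0.534)² = 0.1996 kg·m².
α = Δω/Δt = (69.7 − 3.17)/21.9 = 3.038 rad/s².
τ = Iα = (0.1996)(3.038) = 0.6064 N·m.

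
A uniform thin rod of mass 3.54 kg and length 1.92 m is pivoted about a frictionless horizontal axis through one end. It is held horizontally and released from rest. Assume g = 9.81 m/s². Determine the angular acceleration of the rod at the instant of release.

α ≈ 7.66 rad/s²

About the pivot, I = (1/3)ML² = (1/3)(3.54)(1.92)² = 4.350 kg·m².
The weight acts at the center, a distance L/2 = 0.9600 m from the pivot; τ = Mg(L/2) = 33.34 N·m.
α = τ/I = 33.34/4.350 = 7.664 rad/s².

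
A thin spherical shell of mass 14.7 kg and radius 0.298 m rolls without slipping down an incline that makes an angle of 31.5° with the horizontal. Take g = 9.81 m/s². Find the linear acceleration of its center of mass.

a ≈ 3.08 m/s²

Translation along the incline: Mg sinθ − f = Ma.
Rotation about the center: fR = Iα with I = (2/3)MR². No-slip gives a = αR, so f = (I/R²)a = (2/3)M a.
Substituting: Mg sinθ = (1 + 0.6667)Ma, so a = g sinθ/(1 + 0.6667) = (9.81) sin 31.5° / 1.667 = 3.075 m/s².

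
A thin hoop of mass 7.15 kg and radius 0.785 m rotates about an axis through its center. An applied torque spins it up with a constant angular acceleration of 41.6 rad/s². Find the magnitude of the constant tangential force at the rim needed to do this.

I = MR² = (7.15)(0.785)² = 4.406 kg·m².
The required torque is τ = Iα = (4.406)(41.60) = 183.3 N·m.
A tangential force at the rim gives τ = FR, so F = τ/R = 183.3/0.785 = 233.5 N.

F ≈ 233 N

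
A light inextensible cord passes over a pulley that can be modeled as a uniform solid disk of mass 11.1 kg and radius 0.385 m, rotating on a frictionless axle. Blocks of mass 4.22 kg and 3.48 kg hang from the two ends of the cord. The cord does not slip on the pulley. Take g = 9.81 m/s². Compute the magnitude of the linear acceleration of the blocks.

a ≈ 0.548 m/s²

I = ½MR² = (1/2)(11.1)(0.385)² = 0.8226 kg·m².
Heavier block: m₁g − T₁ = m₁a. Lighter block: T₂ − m₂g = m₂a.
Pulley: (T₁ − T₂)R = Iα = I(a/R), so T₁ − T₂ = (I/R²)a = (1/2)M_p a = 5.550·a.
Adding the three: (m₁ − m₂)g = (m₁ + m₂ + 5.550)a, so a = (4.22 − 3.48)(9.81)/(4.22 + 3.48 + 5.550) = 0.5479 m/s².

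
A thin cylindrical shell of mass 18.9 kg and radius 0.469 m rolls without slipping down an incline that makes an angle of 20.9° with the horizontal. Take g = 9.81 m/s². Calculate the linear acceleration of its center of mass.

Translation along the incline: Mg sinθ − f = Ma.
Rotation about the center: fR = Iα with I = MR². No-slip gives a = αR, so f = (I/R²)a = M a.
Substituting: Mg sinθ = (1 + 1.000)Ma, so a = g sinθ/(1 + 1.000) = (9.81) sin 20.9° / 2.000 = 1.750 m/s².

a ≈ 1.75 m/s²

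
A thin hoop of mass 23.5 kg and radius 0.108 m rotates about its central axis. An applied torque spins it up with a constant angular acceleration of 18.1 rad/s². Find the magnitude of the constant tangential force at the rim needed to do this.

F ≈ 45.9 N

I = MR² = (23.5)(0.108)² = 0.2741 kg·m².
The required torque is τ = Iα = (0.2741)(18.10) = 4.961 N·m.
A tangential force at the rim gives τ = FR, so F = τ/R = 4.961/0.108 = 45.94 N.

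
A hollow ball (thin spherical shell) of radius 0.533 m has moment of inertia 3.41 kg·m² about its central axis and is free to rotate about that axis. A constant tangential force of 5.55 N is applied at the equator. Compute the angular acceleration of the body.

τ = F R = (5.55)(0.533) = 2.958 N·m.
Newton's second law for rotation, τ = Iα, gives α = τ/I = 2.958/3.410 = 0.8675 rad/s².

α ≈ 0.867 rad/s²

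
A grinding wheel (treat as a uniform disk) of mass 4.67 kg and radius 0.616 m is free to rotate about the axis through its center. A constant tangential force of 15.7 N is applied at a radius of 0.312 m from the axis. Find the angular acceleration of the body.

α ≈ 5.53 rad/s²

I = ½MR² = (1/2)(4.67)(0.616)² = 0.8860 kg·m².
τ = F·r = (15.7)(0.312) = 4.898 N·m.
From τ = Iα: α = 4.898/0.8860 = 5.528 rad/s².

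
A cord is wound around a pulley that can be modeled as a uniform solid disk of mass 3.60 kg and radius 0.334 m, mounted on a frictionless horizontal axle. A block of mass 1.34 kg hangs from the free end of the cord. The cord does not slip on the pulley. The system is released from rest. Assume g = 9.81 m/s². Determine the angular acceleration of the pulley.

α ≈ 12.5 rad/s²

I = ½MR² = (1/2)(3.60)(0.334)² = 0.2008 kg·m².
Block: mg − T = ma. Pulley: TR = Iα. No-slip: a = αR, so T = (I/R²)a = 1.800·a.
Then mg = (m + 1.800)a, so a = (1.34)(9.81)/(1.34 + 1.800) = 4.186 m/s².
α = a/R = 4.186/0.334 = 12.53 rad/s².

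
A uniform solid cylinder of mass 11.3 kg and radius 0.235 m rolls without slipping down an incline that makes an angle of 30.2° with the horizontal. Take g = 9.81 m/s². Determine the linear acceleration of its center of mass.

a ≈ 3.29 m/s²

Translation along the incline: Mg sinθ − f = Ma.
Rotation about the center: fR = Iα with I = ½MR². No-slip gives a = αR, so f = (I/R²)a = (1/2)M a.
Substituting: Mg sinθ = (1 + 0.5000)Ma, so a = g sinθ/(1 + 0.5000) = (9.81) sin 30.2° / 1.500 = 3.290 m/s².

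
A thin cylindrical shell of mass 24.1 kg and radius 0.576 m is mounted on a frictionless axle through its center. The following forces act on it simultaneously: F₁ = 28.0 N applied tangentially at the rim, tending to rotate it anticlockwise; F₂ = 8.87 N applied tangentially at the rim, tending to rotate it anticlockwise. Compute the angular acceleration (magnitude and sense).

α ≈ 2.66 rad/s², anticlockwise

I = MR² = (24.1)(0.576)² = 7.996 kg·m².
Taking anticlockwise as positive: τ₁ = +(28.0)(0.576) = +16.13 N·m; τ₂ = +(8.87)(0.576) = +5.109 N·m.
Net torque τ = 21.24 N·m.
α = τ/I = 21.24/7.996 = 2.656 rad/s².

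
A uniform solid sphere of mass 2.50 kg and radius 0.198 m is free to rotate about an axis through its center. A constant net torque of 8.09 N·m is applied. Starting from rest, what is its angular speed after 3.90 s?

I = (2/5)MR² = (2/5)(2.50)(0.198)² = 0.03920 kg·m².
α = τ/I = 8.09/0.03920 = 206.4 rad/s².
ω = ω₀ + αt = 0 + (206.4)(3.90) = 804.8 rad/s.

ω ≈ 805 rad/s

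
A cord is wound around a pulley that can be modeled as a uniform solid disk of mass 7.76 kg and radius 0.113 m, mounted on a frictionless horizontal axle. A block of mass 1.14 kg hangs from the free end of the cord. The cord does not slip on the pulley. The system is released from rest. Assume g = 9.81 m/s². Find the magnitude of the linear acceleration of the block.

I = ½MR² = (1/2)(7.76)(0.113)² = 0.04954 kg·m².
Block: mg − T = ma. Pulley: TR = Iα. No-slip: a = αR, so T = (I/R²)a = 3.880·a.
Then mg = (m + 3.880)a, so a = (1.14)(9.81)/(1.14 + 3.880) = 2.228 m/s².

a ≈ 2.23 m/s²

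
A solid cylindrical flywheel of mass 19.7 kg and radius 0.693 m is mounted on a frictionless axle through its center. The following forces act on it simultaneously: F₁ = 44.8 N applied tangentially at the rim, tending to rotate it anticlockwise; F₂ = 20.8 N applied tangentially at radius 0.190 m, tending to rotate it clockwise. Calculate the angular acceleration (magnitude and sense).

I = ½MR² = (1/2)(19.7)(0.693)² = 4.730 kg·m².
Taking anticlockwise as positive: τ₁ = +(44.8)(0.693) = +31.05 N·m; τ₂ = −(20.8)(0.190) = −3.952 N·m.
Net torque τ = 27.09 N·m.
α = τ/I = 27.09/4.730 = 5.728 rad/s².

α ≈ 5.73 rad/s², anticlockwise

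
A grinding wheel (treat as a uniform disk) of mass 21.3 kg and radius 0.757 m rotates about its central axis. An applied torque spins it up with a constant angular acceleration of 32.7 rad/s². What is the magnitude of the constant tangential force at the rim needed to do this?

F ≈ 264 N

I = ½MR² = (1/2)(21.3)(0.757)² = 6.103 kg·m².
The required torque is τ = Iα = (6.103)(32.70) = 199.6 N·m.
A tangential force at the rim gives τ = FR, so F = τ/R = 199.6/0.757 = 263.6 N.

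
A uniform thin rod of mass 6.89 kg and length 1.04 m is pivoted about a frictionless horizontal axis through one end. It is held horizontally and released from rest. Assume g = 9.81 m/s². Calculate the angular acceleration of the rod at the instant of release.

α ≈ 14.1 rad/s²

About the pivot, I = (1/3)ML² = (1/3)(6.89)(1.04)² = 2.484 kg·m².
The weight acts at the center, a distance L/2 = 0.5200 m from the pivot; τ = Mg(L/2) = 35.15 N·m.
α = τ/I = 35.15/2.484 = 14.15 rad/s².
(Equivalently α = (3g/(2L)) = 14.15 rad/s².)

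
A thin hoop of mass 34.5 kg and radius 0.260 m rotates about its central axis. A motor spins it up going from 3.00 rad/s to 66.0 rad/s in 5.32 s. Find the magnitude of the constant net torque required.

τ ≈ 27.6 N·m

I = MR² = (34.5)(0.260)² = 2.332 kg·m².
α = Δω/Δt = (66.0 − 3.00)/5.32 = 11.84 rad/s².
τ = Iα = (2.332)(11.84) = 27.62 N·m.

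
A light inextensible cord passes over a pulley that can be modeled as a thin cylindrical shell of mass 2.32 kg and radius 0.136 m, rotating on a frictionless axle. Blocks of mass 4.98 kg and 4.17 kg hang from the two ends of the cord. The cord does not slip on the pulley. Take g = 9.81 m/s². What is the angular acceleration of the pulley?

α ≈ 5.09 rad/s²

I = MR² = (2.32)(0.136)² = 0.04291 kg·m².
Heavier block: m₁g − T₁ = m₁a. Lighter block: T₂ − m₂g = m₂a.
Pulley: (T₁ − T₂)R = Iα = I(a/R), so T₁ − T₂ = (I/R²)a = 1·M_p a = 2.320·a.
Adding the three: (m₁ − m₂)g = (m₁ + m₂ + 2.320)a, so a = (4.98 − 4.17)(9.81)/(4.98 + 4.17 + 2.320) = 0.6928 m/s².
α = a/R = 0.6928/0.136 = 5.094 rad/s².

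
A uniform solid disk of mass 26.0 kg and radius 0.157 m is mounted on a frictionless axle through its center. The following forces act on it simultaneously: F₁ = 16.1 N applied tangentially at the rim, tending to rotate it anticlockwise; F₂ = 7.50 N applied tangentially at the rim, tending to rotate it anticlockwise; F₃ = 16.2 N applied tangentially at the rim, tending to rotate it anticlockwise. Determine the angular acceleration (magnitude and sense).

α ≈ 19.5 rad/s², anticlockwise

I = ½MR² = (1/2)(26.0)(0.157)² = 0.3204 kg·m².
Taking anticlockwise as positive: τ₁ = +(16.1)(0.157) = +2.528 N·m; τ₂ = +(7.50)(0.157) = +1.177 N·m; τ₃ = +(16.2)(0.157) = +2.543 N·m.
Net torque τ = 6.249 N·m.
α = τ/I = 6.249/0.3204 = 19.50 rad/s².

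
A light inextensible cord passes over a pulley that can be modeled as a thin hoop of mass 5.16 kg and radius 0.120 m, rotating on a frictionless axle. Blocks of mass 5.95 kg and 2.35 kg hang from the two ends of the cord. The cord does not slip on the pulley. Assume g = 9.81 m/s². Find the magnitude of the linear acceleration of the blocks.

I = MR² = (5.16)(0.120)² = 0.07430 kg·m².
Heavier block: m₁g − T₁ = m₁a. Lighter block: T₂ − m₂g = m₂a.
Pulley: (T₁ − T₂)R = Iα = I(a/R), so T₁ − T₂ = (I/R²)a = 1·M_p a = 5.160·a.
Adding the three: (m₁ − m₂)g = (m₁ + m₂ + 5.160)a, so a = (5.95 − 2.35)(9.81)/(5.95 + 2.35 + 5.160) = 2.624 m/s².

a ≈ 2.62 m/s²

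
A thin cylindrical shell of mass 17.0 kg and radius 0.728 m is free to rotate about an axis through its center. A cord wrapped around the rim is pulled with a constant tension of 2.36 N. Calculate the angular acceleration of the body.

I = MR² = (17.0)(0.728)² = 9.010 kg·m².
τ = F R = (2.36)(0.728) = 1.718 N·m.
From τ = Iα: α = 1.718/9.010 = 0.1907 rad/s².

α ≈ 0.191 rad/s²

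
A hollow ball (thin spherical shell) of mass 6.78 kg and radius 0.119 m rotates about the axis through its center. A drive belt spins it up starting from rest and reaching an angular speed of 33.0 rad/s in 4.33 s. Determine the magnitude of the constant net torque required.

τ ≈ 0.488 N·m

I = (2/3)MR² = (2/3)(6.78)(0.119)² = 0.06401 kg·m².
α = Δω/Δt = (33.0 − 0)/4.33 = 7.621 rad/s².
τ = Iα = (0.06401)(7.621) = 0.4878 N·m.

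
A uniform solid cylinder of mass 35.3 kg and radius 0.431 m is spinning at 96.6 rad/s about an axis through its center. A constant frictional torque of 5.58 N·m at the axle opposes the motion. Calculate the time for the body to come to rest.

t ≈ 56.8 s

I = ½MR² = (1/2)(35.3)(0.431)² = 3.279 kg·m².
The net torque has magnitude 5.58 N·m, opposing ω.
|α| = τ/I = 5.580/3.279 = 1.702 rad/s² (deceleration).
0 = ω₀ − |α|t ⇒ t = ω₀/|α| = 96.6/1.702 = 56.76 s.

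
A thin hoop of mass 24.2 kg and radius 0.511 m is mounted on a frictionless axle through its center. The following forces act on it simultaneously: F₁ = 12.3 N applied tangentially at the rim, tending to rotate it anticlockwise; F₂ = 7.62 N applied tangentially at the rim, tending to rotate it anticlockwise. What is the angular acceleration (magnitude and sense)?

α ≈ 1.61 rad/s², anticlockwise

I = MR² = (24.2)(0.511)² = 6.319 kg·m².
Taking anticlockwise as positive: τ₁ = +(12.3)(0.511) = +6.285 N·m; τ₂ = +(7.62)(0.511) = +3.894 N·m.
Net torque τ = 10.18 N·m.
α = τ/I = 10.18/6.319 = 1.611 rad/s².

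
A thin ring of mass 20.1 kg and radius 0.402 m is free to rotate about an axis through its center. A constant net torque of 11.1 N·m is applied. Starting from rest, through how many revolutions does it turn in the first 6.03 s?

≈ 9.89 revolutions

I = MR² = (20.1)(0.402)² = 3.248 kg·m².
α = τ/I = 11.1/3.248 = 3.417 rad/s².
θ = ½αt² = ½(3.417)(6.03)² = 62.13 rad.
Revolutions = θ/(2π) = 9.888.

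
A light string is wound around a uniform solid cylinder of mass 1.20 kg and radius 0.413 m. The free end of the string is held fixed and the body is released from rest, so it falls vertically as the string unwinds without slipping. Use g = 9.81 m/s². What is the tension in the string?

T ≈ 3.92 N

Translation: Mg − T = Ma. Rotation about the center: TR = Iα with I = ½MR².
With a = αR: T = (I/R²)a = (1/2)M a, so Mg = (1 + 0.5000)Ma.
a = g/(1 + 0.5000) = 9.81/1.500 = 6.540 m/s².
T = 0.5000·M·a = (0.5000)(1.20)(6.540) = 3.924 N.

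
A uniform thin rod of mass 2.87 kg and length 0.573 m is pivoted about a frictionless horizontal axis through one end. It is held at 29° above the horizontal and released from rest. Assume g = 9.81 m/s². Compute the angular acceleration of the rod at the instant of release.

α ≈ 22.5 rad/s²

About the pivot, I = (1/3)ML² = (1/3)(2.87)(0.573)² = 0.3141 kg·m².
The weight acts at the center, a distance L/2 = 0.2865 m from the pivot; τ = Mg(L/2) cos 29° = 7.055 N·m.
α = τ/I = 7.055/0.3141 = 22.46 rad/s².
(Equivalently α = (3g/(2L)) cos 29° = 22.46 rad/s².)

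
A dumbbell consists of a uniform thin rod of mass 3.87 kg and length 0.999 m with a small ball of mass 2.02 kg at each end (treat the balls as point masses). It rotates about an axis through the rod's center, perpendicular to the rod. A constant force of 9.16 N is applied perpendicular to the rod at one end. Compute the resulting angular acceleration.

I_rod = (1/12)ML² = (1/12)(3.87)(0.999)² = 0.3219 kg·m².
I_balls = 2·m·(L/2)² = 2(2.02)(0.4995)² = 1.008 kg·m².
Total I = 1.330 kg·m².
τ = F·(L/2) = (9.16)(0.499) = 4.575 N·m.
α = τ/I = 4.575/1.330 = 3.441 rad/s².

α ≈ 3.44 rad/s²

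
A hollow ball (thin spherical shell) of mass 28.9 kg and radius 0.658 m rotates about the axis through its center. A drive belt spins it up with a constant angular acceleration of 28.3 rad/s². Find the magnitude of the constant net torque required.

I = (2/3)MR² = (2/3)(28.9)(0.658)² = 8.342 kg·m².
τ = Iα = (8.342)(28.30) = 236.1 N·m.

τ ≈ 236 N·m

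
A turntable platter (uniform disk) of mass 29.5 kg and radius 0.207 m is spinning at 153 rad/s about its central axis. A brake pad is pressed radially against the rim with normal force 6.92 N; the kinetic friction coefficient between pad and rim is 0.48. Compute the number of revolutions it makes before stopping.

≈ 1710 revolutions

I = ½MR² = (1/2)(29.5)(0.207)² = 0.6320 kg·m².
Friction force f = μN = (0.48)(6.92) = 3.322 N at the rim; torque magnitude τ = fR = 0.6876 N·m, opposing ω.
|α| = τ/I = 0.6876/0.6320 = 1.088 rad/s² (deceleration).
ω² = ω₀² − 2|α|θ with ω = 0 ⇒ θ = ω₀²/(2|α|) = 10760 rad = 1712 rev.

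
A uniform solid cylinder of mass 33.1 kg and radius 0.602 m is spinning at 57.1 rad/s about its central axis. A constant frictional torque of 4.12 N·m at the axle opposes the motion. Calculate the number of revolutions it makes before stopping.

≈ 378 revolutions

I = ½MR² = (1/2)(33.1)(0.602)² = 5.998 kg·m².
The net torque has magnitude 4.12 N·m, opposing ω.
|α| = τ/I = 4.120/5.998 = 0.6869 rad/s² (deceleration).
ω² = ω₀² − 2|α|θ with ω = 0 ⇒ θ = ω₀²/(2|α|) = 2373 rad = 377.7 rev.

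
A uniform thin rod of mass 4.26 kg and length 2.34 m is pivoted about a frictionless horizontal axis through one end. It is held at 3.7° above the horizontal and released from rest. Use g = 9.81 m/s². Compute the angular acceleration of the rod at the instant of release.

About the pivot, I = (1/3)ML² = (1/3)(4.26)(2.34)² = 7.775 kg·m².
The weight acts at the center, a distance L/2 = 1.170 m from the pivot; τ = Mg(L/2) cos 3.7° = 48.79 N·m.
α = τ/I = 48.79/7.775 = 6.275 rad/s².

α ≈ 6.28 rad/s²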